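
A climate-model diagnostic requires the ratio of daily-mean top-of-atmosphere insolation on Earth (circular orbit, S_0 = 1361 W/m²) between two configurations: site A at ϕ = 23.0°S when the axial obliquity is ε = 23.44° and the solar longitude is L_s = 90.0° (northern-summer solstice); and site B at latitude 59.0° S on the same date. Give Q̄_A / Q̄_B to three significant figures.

— Configuration A (ϕ=-23.0°):
Solar declination: sin δ = sin ε · sin L_s = sin 23.44° × sin 90.0° = 0.39779, so δ = +23.440°.
cos h₀ = −tan(-23.0°) tan(+23.440°) = 0.1840, h₀ = 1.3857 rad.
Bracket: h₀ sin ϕ sin δ + cos ϕ cos δ sin h₀ = 1.3857×-0.39073×0.39779 + 0.92050×0.91748×0.98292 = -0.215377 + 0.830116 = 0.614739.
Q̄ = (S_0/π) × [bracket] = (1361/π) × 0.614739 = 266.32 W/m².
— Configuration B (ϕ=-59.0°):
cos h₀ = −tan(-59.0°) tan(+23.440°) = 0.7216, h₀ = 0.7647 rad.
Bracket: h₀ sin ϕ sin δ + cos ϕ cos δ sin h₀ = 0.7647×-0.85717×0.39779 + 0.51504×0.91748×0.69233 = -0.260743 + 0.327153 = 0.066410.
Q̄ = (S_0/π) × [bracket] = (1361/π) × 0.066410 = 28.770 W/m².
Ratio Q̄_A / Q̄_B = 266.32 / 28.770 = 9.257.

Q̄_A / Q̄_B ≈ 9.26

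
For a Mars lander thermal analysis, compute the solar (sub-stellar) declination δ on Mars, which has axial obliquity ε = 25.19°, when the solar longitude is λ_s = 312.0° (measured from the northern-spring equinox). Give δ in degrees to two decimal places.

sin δ = sin ε · sin λ_s = sin 25.19° × sin 312.0° = -0.316298.
δ = arcsin(-0.316298) = -18.44°.

δ = -18.44°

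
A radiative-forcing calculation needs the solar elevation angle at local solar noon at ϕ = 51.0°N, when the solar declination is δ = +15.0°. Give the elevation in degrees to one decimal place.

At local noon the hour angle is zero, so the zenith angle equals |ϕ − δ| = |+51.0° − (+15.000°)| = 36.000°.
Elevation = 90° − 36.000° = 54.0°.

54.0°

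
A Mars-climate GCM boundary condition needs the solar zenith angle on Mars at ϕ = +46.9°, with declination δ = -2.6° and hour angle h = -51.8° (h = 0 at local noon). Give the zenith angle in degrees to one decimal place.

cos θ_z = sin ϕ sin δ + cos ϕ cos δ cos h = -0.033122 + 0.422107 = 0.388985.
θ_z = arccos(0.388985) = 67.1°.

θ_z = 67.1°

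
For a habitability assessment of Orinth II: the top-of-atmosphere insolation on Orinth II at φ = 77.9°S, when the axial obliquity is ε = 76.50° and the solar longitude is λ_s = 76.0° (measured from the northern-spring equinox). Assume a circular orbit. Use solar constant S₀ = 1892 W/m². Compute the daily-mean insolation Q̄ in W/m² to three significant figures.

Solar declination: sin δ = sin ε · sin λ_s = sin 76.50° × sin 76.0° = 0.94349, so δ = +70.646°.
cos H₀ = −tan(-77.9°) tan(+70.646°) = 13.2795 ≥ 1 ⇒ polar night, H₀ = 0 and Q̄ = 0.

Q̄ ≈ 0.00 W/m²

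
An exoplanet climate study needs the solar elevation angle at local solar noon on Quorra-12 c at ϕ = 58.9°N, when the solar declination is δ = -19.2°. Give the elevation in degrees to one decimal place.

11.9°

At local noon the hour angle is zero, so the zenith angle equals |ϕ − δ| = |+58.9° − (-19.200°)| = 78.100°.
Elevation = 90° − 78.100° = 11.9°.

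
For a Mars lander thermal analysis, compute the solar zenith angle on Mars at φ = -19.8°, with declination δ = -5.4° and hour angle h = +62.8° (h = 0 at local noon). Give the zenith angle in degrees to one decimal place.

cos θ_z = sin φ sin δ + cos φ cos δ cos h = 0.031878 + 0.428166 = 0.460044.
θ_z = arccos(0.460044) = 62.6°.

θ_z = 62.6°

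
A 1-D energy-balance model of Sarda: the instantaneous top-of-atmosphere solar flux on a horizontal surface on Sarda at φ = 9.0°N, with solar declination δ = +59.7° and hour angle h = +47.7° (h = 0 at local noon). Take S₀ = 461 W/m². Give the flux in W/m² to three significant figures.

217 W/m²

cos θ_z = sin φ sin δ + cos φ cos δ cos h = 0.135065 + 0.335373 = 0.470438.
Flux = S₀ · cos θ_z = 461 × 0.470438 = 216.9 W/m².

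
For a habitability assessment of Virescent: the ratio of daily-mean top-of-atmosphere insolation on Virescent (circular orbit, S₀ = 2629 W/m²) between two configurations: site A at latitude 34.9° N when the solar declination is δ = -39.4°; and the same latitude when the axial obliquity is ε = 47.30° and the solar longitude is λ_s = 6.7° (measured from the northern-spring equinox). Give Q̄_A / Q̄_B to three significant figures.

Q̄_A / Q̄_B ≈ 0.190

— Configuration A (φ=+34.9°):
cos H₀ = −tan(+34.9°) tan(-39.400°) = 0.5730, H₀ = 0.9606 rad.
Bracket: H₀ sin φ sin δ + cos φ cos δ sin H₀ = 0.9606×0.57215×-0.63473 + 0.82015×0.77273×0.81954 = -0.348852 + 0.519387 = 0.170535.
Q̄ = (S₀/π) × [bracket] = (2629/π) × 0.170535 = 142.71 W/m².
— Configuration B (φ=+34.9°):
Solar declination: sin δ = sin ε · sin λ_s = sin 47.30° × sin 6.7° = 0.08574, so δ = +4.919°.
cos H₀ = −tan(+34.9°) tan(+4.919°) = -0.0600, H₀ = 1.6309 rad.
Bracket: H₀ sin φ sin δ + cos φ cos δ sin H₀ = 1.6309×0.57215×0.08574 + 0.82015×0.99632×0.99820 = 0.080006 + 0.815661 = 0.895667.
Q̄ = (S₀/π) × [bracket] = (2629/π) × 0.895667 = 749.53 W/m².
Ratio Q̄_A / Q̄_B = 142.71 / 749.53 = 0.1904.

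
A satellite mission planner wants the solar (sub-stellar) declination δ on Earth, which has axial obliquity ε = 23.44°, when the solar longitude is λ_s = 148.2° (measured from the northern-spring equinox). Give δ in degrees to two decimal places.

sin δ = sin ε · sin λ_s = sin 23.44° × sin 148.2° = 0.209617.
δ = arcsin(0.209617) = +12.10°.

δ = +12.10°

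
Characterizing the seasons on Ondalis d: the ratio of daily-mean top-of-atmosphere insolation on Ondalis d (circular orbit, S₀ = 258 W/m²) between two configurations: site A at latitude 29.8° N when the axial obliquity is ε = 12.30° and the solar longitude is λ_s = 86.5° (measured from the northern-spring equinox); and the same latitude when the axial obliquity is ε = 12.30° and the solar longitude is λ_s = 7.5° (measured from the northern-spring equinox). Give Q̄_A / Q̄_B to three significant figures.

Q̄_A / Q̄_B ≈ 1.15

— Configuration A (φ=+29.8°):
Solar declination: sin δ = sin ε · sin λ_s = sin 12.30° × sin 86.5° = 0.21263, so δ = +12.277°.
cos H₀ = −tan(+29.8°) tan(+12.277°) = -0.1246, H₀ = 1.6957 rad.
Bracket: H₀ sin φ sin δ + cos φ cos δ sin H₀ = 1.6957×0.49697×0.21263 + 0.86777×0.97713×0.99220 = 0.179186 + 0.841310 = 1.020496.
Q̄ = (S₀/π) × [bracket] = (258/π) × 1.020496 = 83.807 W/m².
— Configuration B (φ=+29.8°):
Solar declination: sin δ = sin ε · sin λ_s = sin 12.30° × sin 7.5° = 0.02781, so δ = +1.593°.
cos H₀ = −tan(+29.8°) tan(+1.593°) = -0.0159, H₀ = 1.5867 rad.
Bracket: H₀ sin φ sin δ + cos φ cos δ sin H₀ = 1.5867×0.49697×0.02781 + 0.86777×0.99961×0.99987 = 0.021929 + 0.867319 = 0.889248.
Q̄ = (S₀/π) × [bracket] = (258/π) × 0.889248 = 73.029 W/m².
Ratio Q̄_A / Q̄_B = 83.807 / 73.029 = 1.148.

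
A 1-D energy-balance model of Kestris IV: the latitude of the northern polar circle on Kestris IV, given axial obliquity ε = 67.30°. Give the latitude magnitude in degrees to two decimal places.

The polar circle is the lowest latitude that experiences at least one full rotation of continuous daylight at the northern-summer solstice; it lies at |φ| = 90° − ε = 90° − 67.30° = 22.70°.

22.70°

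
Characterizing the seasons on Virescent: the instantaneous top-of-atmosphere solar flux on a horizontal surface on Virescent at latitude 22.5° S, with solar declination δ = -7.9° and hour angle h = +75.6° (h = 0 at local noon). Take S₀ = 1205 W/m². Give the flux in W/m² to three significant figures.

cos θ_z = sin φ sin δ + cos φ cos δ cos h = 0.052598 + 0.227579 = 0.280177.
Flux = S₀ · cos θ_z = 1205 × 0.280177 = 337.6 W/m².

338 W/m²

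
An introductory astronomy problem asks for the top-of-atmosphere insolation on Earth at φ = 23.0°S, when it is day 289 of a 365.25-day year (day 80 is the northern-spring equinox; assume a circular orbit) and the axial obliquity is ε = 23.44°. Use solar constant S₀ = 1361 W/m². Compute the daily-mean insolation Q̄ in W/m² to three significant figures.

Solar longitude: λ_s = 360° × (289 − 80)/365.25 = 205.996°.
sin δ = sin 23.44° × sin 205.996° = -0.17435, so δ = -10.041°.
cos H₀ = −tan(-23.0°) tan(-10.041°) = -0.0752, H₀ = 1.6460 rad.
Bracket: H₀ sin φ sin δ + cos φ cos δ sin H₀ = 1.6460×-0.39073×-0.17435 + 0.92050×0.98468×0.99717 = 0.112132 + 0.903833 = 1.015965.
Q̄ = (S₀/π) × [bracket] = (1361/π) × 1.015965 = 440.1 W/m².

Q̄ ≈ 440 W/m²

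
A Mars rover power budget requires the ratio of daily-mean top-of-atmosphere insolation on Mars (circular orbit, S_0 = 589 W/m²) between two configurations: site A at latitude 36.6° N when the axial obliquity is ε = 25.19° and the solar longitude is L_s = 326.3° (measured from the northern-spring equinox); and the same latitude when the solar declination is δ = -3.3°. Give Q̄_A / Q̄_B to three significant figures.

Q̄_A / Q̄_B ≈ 0.764

— Configuration A (ϕ=+36.6°):
Solar declination: sin δ = sin ε · sin L_s = sin 25.19° × sin 326.3° = -0.23615, so δ = -13.660°.
cos h₀ = −tan(+36.6°) tan(-13.660°) = 0.1805, h₀ = 1.3893 rad.
Bracket: h₀ sin ϕ sin δ + cos ϕ cos δ sin h₀ = 1.3893×0.59622×-0.23615 + 0.80282×0.97172×0.98358 = -0.195610 + 0.767307 = 0.571697.
Q̄ = (S_0/π) × [bracket] = (589/π) × 0.571697 = 107.18 W/m².
— Configuration B (ϕ=+36.6°):
cos h₀ = −tan(+36.6°) tan(-3.300°) = 0.0428, h₀ = 1.5280 rad.
Bracket: h₀ sin ϕ sin δ + cos ϕ cos δ sin h₀ = 1.5280×0.59622×-0.05756 + 0.80282×0.99834×0.99908 = -0.052439 + 0.800750 = 0.748311.
Q̄ = (S_0/π) × [bracket] = (589/π) × 0.748311 = 140.30 W/m².
Ratio Q̄_A / Q̄_B = 107.18 / 140.30 = 0.7639.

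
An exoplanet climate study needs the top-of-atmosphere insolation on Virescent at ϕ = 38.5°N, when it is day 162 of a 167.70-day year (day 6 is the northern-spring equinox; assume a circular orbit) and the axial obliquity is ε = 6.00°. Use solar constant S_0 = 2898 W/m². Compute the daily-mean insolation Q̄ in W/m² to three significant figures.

Q̄ ≈ 682 W/m²

Solar longitude: L_s = 360° × (162 − 6)/167.70 = 334.884°.
sin δ = sin 6.00° × sin 334.884° = -0.04437, so δ = -2.543°.
cos h₀ = −tan(+38.5°) tan(-2.543°) = 0.0353, h₀ = 1.5355 rad.
Bracket: h₀ sin ϕ sin δ + cos ϕ cos δ sin h₀ = 1.5355×0.62251×-0.04437 + 0.78261×0.99902×0.99938 = -0.042412 + 0.781358 = 0.738946.
Q̄ = (S_0/π) × [bracket] = (2898/π) × 0.738946 = 681.6 W/m².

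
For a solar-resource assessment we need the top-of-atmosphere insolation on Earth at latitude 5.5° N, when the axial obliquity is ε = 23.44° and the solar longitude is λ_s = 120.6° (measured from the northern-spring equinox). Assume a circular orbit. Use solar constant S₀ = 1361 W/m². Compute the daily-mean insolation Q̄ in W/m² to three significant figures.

Solar declination: sin δ = sin ε · sin λ_s = sin 23.44° × sin 120.6° = 0.34239, so δ = +20.023°.
cos H₀ = −tan(+5.5°) tan(+20.023°) = -0.0351, H₀ = 1.6059 rad.
Bracket: H₀ sin φ sin δ + cos φ cos δ sin H₀ = 1.6059×0.09585×0.34239 + 0.99540×0.93956×0.99938 = 0.052703 + 0.934658 = 0.987361.
Q̄ = (S₀/π) × [bracket] = (1361/π) × 0.987361 = 427.7 W/m².

Q̄ ≈ 428 W/m²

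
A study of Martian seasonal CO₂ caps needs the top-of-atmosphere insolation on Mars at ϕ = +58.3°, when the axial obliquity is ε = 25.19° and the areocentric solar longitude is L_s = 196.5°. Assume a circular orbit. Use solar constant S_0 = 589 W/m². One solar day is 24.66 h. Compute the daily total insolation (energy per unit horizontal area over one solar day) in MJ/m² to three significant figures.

6.16 MJ/m²

sin δ = sin 25.19° × sin 196.5° = -0.12088, so δ = -6.943°.
cos h₀ = −tan(+58.3°) tan(-6.943°) = 0.1972, h₀ = 1.3723 rad.
Bracket: h₀ sin ϕ sin δ + cos ϕ cos δ sin h₀ = 1.3723×0.85081×-0.12088 + 0.52547×0.99267×0.98037 = -0.141135 + 0.511379 = 0.370244.
Q̄ = (S_0/π) × [bracket] = (589/π) × 0.370244 = 69.415 W/m².
Daily total = Q̄ × 24.66 h × 3600 s/h = 69.415 × 24.66 × 3600 / 10⁶ = 6.162 MJ/m².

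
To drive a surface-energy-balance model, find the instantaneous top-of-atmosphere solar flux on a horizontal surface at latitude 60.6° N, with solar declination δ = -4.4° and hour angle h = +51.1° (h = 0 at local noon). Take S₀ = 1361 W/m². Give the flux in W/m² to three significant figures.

327 W/m²

cos θ_z = sin φ sin δ + cos φ cos δ cos h = -0.066839 + 0.307361 = 0.240522.
Flux = S₀ · cos θ_z = 1361 × 0.240522 = 327.4 W/m².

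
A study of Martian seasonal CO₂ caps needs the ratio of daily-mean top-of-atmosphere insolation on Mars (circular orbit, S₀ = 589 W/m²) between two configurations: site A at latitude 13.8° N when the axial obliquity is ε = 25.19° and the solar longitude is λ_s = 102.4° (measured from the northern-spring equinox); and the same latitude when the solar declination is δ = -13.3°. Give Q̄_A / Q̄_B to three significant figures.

— Configuration A (φ=+13.8°):
Solar declination: sin δ = sin ε · sin λ_s = sin 25.19° × sin 102.4° = 0.41569, so δ = +24.563°.
cos H₀ = −tan(+13.8°) tan(+24.563°) = -0.1123, H₀ = 1.6833 rad.
Bracket: H₀ sin φ sin δ + cos φ cos δ sin H₀ = 1.6833×0.23853×0.41569 + 0.97113×0.90951×0.99368 = 0.166907 + 0.877670 = 1.044577.
Q̄ = (S₀/π) × [bracket] = (589/π) × 1.044577 = 195.84 W/m².
— Configuration B (φ=+13.8°):
cos H₀ = −tan(+13.8°) tan(-13.300°) = 0.0581, H₀ = 1.5127 rad.
Bracket: H₀ sin φ sin δ + cos φ cos δ sin H₀ = 1.5127×0.23853×-0.23005 + 0.97113×0.97318×0.99831 = -0.083008 + 0.943487 = 0.860479.
Q̄ = (S₀/π) × [bracket] = (589/π) × 0.860479 = 161.33 W/m².
Ratio Q̄_A / Q̄_B = 195.84 / 161.33 = 1.214.

Q̄_A / Q̄_B ≈ 1.21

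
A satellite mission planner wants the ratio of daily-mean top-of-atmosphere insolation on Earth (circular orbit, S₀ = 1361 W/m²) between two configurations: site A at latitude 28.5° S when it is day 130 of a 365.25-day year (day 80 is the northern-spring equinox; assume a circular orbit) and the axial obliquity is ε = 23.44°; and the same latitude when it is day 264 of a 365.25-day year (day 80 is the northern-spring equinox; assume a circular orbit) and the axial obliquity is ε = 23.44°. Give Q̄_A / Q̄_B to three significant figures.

— Configuration A (φ=-28.5°):
Solar longitude: λ_s = 360° × (130 − 80)/365.25 = 49.281°.
sin δ = sin 23.44° × sin 49.281° = 0.30149, so δ = +17.547°.
cos H₀ = −tan(-28.5°) tan(+17.547°) = 0.1717, H₀ = 1.3983 rad.
Bracket: H₀ sin φ sin δ + cos φ cos δ sin H₀ = 1.3983×-0.47716×0.30149 + 0.87882×0.95347×0.98515 = -0.201158 + 0.825485 = 0.624327.
Q̄ = (S₀/π) × [bracket] = (1361/π) × 0.624327 = 270.47 W/m².
— Configuration B (φ=-28.5°):
Solar longitude: λ_s = 360° × (264 − 80)/365.25 = 181.355°.
sin δ = sin 23.44° × sin 181.355° = -0.00941, so δ = -0.539°.
cos H₀ = −tan(-28.5°) tan(-0.539°) = -0.0051, H₀ = 1.5759 rad.
Bracket: H₀ sin φ sin δ + cos φ cos δ sin H₀ = 1.5759×-0.47716×-0.00941 + 0.87882×0.99996×0.99999 = 0.007076 + 0.878776 = 0.885852.
Q̄ = (S₀/π) × [bracket] = (1361/π) × 0.885852 = 383.77 W/m².
Ratio Q̄_A / Q̄_B = 270.47 / 383.77 = 0.7048.

Q̄_A / Q̄_B ≈ 0.705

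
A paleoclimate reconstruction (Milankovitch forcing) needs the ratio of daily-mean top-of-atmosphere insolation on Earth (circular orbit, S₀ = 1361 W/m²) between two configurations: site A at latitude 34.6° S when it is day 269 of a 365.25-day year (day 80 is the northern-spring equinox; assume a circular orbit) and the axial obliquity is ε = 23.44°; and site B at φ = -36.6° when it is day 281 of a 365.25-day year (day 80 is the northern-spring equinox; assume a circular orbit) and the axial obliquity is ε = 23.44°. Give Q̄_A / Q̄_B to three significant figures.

— Configuration A (φ=-34.6°):
Solar longitude: λ_s = 360° × (269 − 80)/365.25 = 186.283°.
sin δ = sin 23.44° × sin 186.283° = -0.04354, so δ = -2.495°.
cos H₀ = −tan(-34.6°) tan(-2.495°) = -0.0301, H₀ = 1.6009 rad.
Bracket: H₀ sin φ sin δ + cos φ cos δ sin H₀ = 1.6009×-0.56784×-0.04354 + 0.82314×0.99905×0.99955 = 0.039580 + 0.821988 = 0.861568.
Q̄ = (S₀/π) × [bracket] = (1361/π) × 0.861568 = 373.25 W/m².
— Configuration B (φ=-36.6°):
Solar longitude: λ_s = 360° × (281 − 80)/365.25 = 198.111°.
sin δ = sin 23.44° × sin 198.111° = -0.12366, so δ = -7.103°.
cos H₀ = −tan(-36.6°) tan(-7.103°) = -0.0925, H₀ = 1.6635 rad.
Bracket: H₀ sin φ sin δ + cos φ cos δ sin H₀ = 1.6635×-0.59622×-0.12366 + 0.80282×0.99233×0.99571 = 0.122647 + 0.793245 = 0.915892.
Q̄ = (S₀/π) × [bracket] = (1361/π) × 0.915892 = 396.78 W/m².
Ratio Q̄_A / Q̄_B = 373.25 / 396.78 = 0.9407.

Q̄_A / Q̄_B ≈ 0.941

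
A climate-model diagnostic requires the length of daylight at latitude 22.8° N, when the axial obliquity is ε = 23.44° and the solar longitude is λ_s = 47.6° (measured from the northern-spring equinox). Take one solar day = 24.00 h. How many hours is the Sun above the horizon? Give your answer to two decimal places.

Solar declination: sin δ = sin ε · sin λ_s = sin 23.44° × sin 47.6° = 0.29375, so δ = +17.083°.
cos H₀ = −tan φ · tan δ = −tan(+22.8°) × tan(+17.083°) = -0.1292, so H₀ = 1.7003 rad = 97.42°.
Daylight = 2H₀/(2π) × 24.00 h = (1.7003/π) × 24.00 = 12.99 h.

12.99 h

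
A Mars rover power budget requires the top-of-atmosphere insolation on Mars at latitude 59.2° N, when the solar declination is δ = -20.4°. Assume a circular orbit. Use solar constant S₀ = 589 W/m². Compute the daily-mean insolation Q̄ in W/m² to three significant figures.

Q̄ ≈ 20.0 W/m²

cos H₀ = −tan(+59.2°) tan(-20.400°) = 0.6239, H₀ = 0.8971 rad.
Bracket: H₀ sin φ sin δ + cos φ cos δ sin H₀ = 0.8971×0.85896×-0.34857 + 0.51204×0.93728×0.78153 = -0.268599 + 0.375076 = 0.106477.
Q̄ = (S₀/π) × [bracket] = (589/π) × 0.106477 = 19.96 W/m².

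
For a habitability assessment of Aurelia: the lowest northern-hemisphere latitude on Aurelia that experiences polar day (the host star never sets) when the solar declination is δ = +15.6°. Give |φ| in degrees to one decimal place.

Polar day requires cos H₀ = −tan φ tan δ ≤ −1, i.e. tan φ tan δ ≥ 1.
The boundary is |tan φ| · |tan δ| = 1, so |φ| = 90° − |δ| = 90° − 15.6° = 74.4° in the northern hemisphere.

|φ| = 74.4°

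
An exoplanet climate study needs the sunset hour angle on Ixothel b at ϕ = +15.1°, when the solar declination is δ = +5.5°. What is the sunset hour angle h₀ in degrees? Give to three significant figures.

h₀ = 91.5°

cos h₀ = −tan ϕ · tan δ = −tan(+15.1°) × tan(+5.500°) = -0.0260, so h₀ = 1.5968 rad = 91.49°.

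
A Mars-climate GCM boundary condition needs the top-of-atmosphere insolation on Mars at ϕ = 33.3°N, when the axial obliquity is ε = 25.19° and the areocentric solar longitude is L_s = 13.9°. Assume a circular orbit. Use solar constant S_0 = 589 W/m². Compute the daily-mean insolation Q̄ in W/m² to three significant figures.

Q̄ ≈ 173 W/m²

sin δ = sin 25.19° × sin 13.9° = 0.10225, so δ = +5.869°.
cos h₀ = −tan(+33.3°) tan(+5.869°) = -0.0675, h₀ = 1.6384 rad.
Bracket: h₀ sin ϕ sin δ + cos ϕ cos δ sin h₀ = 1.6384×0.54902×0.10225 + 0.83581×0.99476×0.99772 = 0.091975 + 0.829535 = 0.921510.
Q̄ = (S_0/π) × [bracket] = (589/π) × 0.921510 = 172.8 W/m².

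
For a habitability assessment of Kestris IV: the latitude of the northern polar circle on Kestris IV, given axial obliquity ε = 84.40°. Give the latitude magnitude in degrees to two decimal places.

5.60°

The polar circle is the lowest latitude that experiences at least one full rotation of continuous daylight at the northern-summer solstice; it lies at |φ| = 90° − ε = 90° − 84.40° = 5.60°.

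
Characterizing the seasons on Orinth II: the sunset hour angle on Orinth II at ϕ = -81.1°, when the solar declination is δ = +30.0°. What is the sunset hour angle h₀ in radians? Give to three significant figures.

cos h₀ = −tan ϕ · tan δ = 3.6869 ≥ 1, so the host star never rises (polar night) and h₀ = 0.

h₀ = 0.00 rad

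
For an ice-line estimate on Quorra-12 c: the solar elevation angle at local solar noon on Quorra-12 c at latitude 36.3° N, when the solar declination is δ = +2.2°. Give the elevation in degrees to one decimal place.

55.9°

At local noon the hour angle is zero, so the zenith angle equals |ϕ − δ| = |+36.3° − (+2.200°)| = 34.100°.
Elevation = 90° − 34.100° = 55.9°.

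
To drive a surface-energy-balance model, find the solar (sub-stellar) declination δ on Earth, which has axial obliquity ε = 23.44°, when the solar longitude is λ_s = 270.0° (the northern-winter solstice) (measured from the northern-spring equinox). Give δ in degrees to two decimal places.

δ = -23.44°

sin δ = sin ε · sin λ_s = sin 23.44° × sin 270.0° = -0.397789.
δ = arcsin(-0.397789) = -23.44°.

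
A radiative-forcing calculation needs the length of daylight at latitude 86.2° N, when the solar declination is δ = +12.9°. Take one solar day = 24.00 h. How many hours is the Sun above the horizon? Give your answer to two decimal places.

24.00 h

Sunrise equation: cos H₀ = −tan φ · tan δ = -3.4482 ≤ −1, so the Sun never sets (polar day) and H₀ = π.
Daylight = 2H₀/(2π) × 24.00 h = (3.1416/π) × 24.00 = 24.00 h.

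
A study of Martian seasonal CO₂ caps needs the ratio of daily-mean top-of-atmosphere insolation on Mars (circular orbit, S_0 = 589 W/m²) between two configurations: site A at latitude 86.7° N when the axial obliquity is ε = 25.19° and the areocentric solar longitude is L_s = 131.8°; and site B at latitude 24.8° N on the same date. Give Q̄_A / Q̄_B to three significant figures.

Q̄_A / Q̄_B ≈ 0.921

— Configuration A (ϕ=+86.7°):
sin δ = sin 25.19° × sin 131.8° = 0.31729, so δ = +18.499°.
cos h₀ = −tan(+86.7°) tan(+18.499°) = -5.8027 ≤ −1 ⇒ polar day, h₀ = π.
Bracket: h₀ sin ϕ sin δ + cos ϕ cos δ sin h₀ = 3.1416×0.99834×0.31729 + 0.05756×0.94833×0.00000 = 0.995144 + 0.000000 = 0.995144.
Q̄ = (S_0/π) × [bracket] = (589/π) × 0.995144 = 186.57 W/m².
— Configuration B (ϕ=+24.8°):
cos h₀ = −tan(+24.8°) tan(+18.499°) = -0.1546, h₀ = 1.7260 rad.
Bracket: h₀ sin ϕ sin δ + cos ϕ cos δ sin h₀ = 1.7260×0.41945×0.31729 + 0.90778×0.94833×0.98798 = 0.229709 + 0.850527 = 1.080236.
Q̄ = (S_0/π) × [bracket] = (589/π) × 1.080236 = 202.53 W/m².
Ratio Q̄_A / Q̄_B = 186.57 / 202.53 = 0.9212.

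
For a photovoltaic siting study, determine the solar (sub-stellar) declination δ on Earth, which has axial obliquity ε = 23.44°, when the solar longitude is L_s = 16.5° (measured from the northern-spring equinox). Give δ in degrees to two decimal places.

δ = +6.49°

sin δ = sin ε · sin L_s = sin 23.44° × sin 16.5° = 0.112978.
δ = arcsin(0.112978) = +6.49°.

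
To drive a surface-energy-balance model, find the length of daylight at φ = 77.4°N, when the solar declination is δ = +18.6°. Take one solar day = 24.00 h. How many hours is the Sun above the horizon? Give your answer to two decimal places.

Sunrise equation: cos H₀ = −tan φ · tan δ = -1.5056 ≤ −1, so the Sun never sets (polar day) and H₀ = π.
Daylight = 2H₀/(2π) × 24.00 h = (3.1416/π) × 24.00 = 24.00 h.

24.00 h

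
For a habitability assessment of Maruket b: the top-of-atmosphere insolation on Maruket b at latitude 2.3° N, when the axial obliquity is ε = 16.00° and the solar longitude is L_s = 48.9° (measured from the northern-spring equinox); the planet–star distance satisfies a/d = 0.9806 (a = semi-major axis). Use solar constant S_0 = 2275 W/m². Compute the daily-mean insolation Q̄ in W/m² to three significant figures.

Q̄ ≈ 690 W/m²

Solar declination: sin δ = sin ε · sin L_s = sin 16.00° × sin 48.9° = 0.20771, so δ = +11.988°.
cos h₀ = −tan(+2.3°) tan(+11.988°) = -0.0085, h₀ = 1.5793 rad.
Bracket: h₀ sin ϕ sin δ + cos ϕ cos δ sin h₀ = 1.5793×0.04013×0.20771 + 0.99919×0.97819×0.99996 = 0.013164 + 0.977359 = 0.990523.
Inverse-square distance factor (a/d)² = 0.9806² = 0.961576.
Q̄ = (S_0/π) × 0.961576 × [bracket] = (2275/π) × 0.961576 × 0.990523 = 689.7 W/m².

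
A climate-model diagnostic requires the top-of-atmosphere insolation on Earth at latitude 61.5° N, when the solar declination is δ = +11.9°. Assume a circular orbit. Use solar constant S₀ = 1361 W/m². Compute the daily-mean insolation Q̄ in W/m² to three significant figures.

Q̄ ≈ 341 W/m²

cos H₀ = −tan(+61.5°) tan(+11.900°) = -0.3881, H₀ = 1.9694 rad.
Bracket: H₀ sin φ sin δ + cos φ cos δ sin H₀ = 1.9694×0.87882×0.20620 + 0.47716×0.97851×0.92161 = 0.356880 + 0.430305 = 0.787185.
Q̄ = (S₀/π) × [bracket] = (1361/π) × 0.787185 = 341.0 W/m².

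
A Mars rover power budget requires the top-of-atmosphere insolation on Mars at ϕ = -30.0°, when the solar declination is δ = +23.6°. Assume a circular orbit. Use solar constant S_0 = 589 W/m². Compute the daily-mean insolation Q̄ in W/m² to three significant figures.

Q̄ ≈ 94.6 W/m²

cos h₀ = −tan(-30.0°) tan(+23.600°) = 0.2522, h₀ = 1.3158 rad.
Bracket: h₀ sin ϕ sin δ + cos ϕ cos δ sin h₀ = 1.3158×-0.50000×0.40035 + 0.86603×0.91636×0.96767 = -0.263390 + 0.767938 = 0.504548.
Q̄ = (S_0/π) × [bracket] = (589/π) × 0.504548 = 94.59 W/m².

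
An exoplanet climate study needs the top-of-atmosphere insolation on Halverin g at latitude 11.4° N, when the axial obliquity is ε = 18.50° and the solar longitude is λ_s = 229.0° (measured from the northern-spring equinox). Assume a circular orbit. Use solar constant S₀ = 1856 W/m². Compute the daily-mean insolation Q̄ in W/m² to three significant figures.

Solar declination: sin δ = sin ε · sin λ_s = sin 18.50° × sin 229.0° = -0.23947, so δ = -13.855°.
cos H₀ = −tan(+11.4°) tan(-13.855°) = 0.0497, H₀ = 1.5210 rad.
Bracket: H₀ sin φ sin δ + cos φ cos δ sin H₀ = 1.5210×0.19766×-0.23947 + 0.98027×0.97090×0.99876 = -0.071994 + 0.950564 = 0.878570.
Q̄ = (S₀/π) × [bracket] = (1856/π) × 0.878570 = 519.0 W/m².

Q̄ ≈ 519 W/m²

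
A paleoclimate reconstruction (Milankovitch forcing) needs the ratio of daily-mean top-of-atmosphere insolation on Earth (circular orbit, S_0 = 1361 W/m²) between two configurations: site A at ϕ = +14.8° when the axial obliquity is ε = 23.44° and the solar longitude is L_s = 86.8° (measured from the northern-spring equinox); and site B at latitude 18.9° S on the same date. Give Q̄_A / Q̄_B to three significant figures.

— Configuration A (ϕ=+14.8°):
Solar declination: sin δ = sin ε · sin L_s = sin 23.44° × sin 86.8° = 0.39717, so δ = +23.401°.
cos h₀ = −tan(+14.8°) tan(+23.401°) = -0.1143, h₀ = 1.6854 rad.
Bracket: h₀ sin ϕ sin δ + cos ϕ cos δ sin h₀ = 1.6854×0.25545×0.39717 + 0.96682×0.91775×0.99344 = 0.170996 + 0.881478 = 1.052474.
Q̄ = (S_0/π) × [bracket] = (1361/π) × 1.052474 = 455.95 W/m².
— Configuration B (ϕ=-18.9°):
cos h₀ = −tan(-18.9°) tan(+23.401°) = 0.1482, h₀ = 1.4221 rad.
Bracket: h₀ sin ϕ sin δ + cos ϕ cos δ sin h₀ = 1.4221×-0.32392×0.39717 + 0.94609×0.91775×0.98896 = -0.182955 + 0.858688 = 0.675733.
Q̄ = (S_0/π) × [bracket] = (1361/π) × 0.675733 = 292.74 W/m².
Ratio Q̄_A / Q̄_B = 455.95 / 292.74 = 1.558.

Q̄_A / Q̄_B ≈ 1.56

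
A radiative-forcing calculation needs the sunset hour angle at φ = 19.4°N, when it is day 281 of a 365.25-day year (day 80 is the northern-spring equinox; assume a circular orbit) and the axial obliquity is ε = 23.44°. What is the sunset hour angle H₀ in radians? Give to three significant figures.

H₀ = 1.53 rad

Solar longitude: λ_s = 360° × (281 − 80)/365.25 = 198.111°.
sin δ = sin 23.44° × sin 198.111° = -0.12366, so δ = -7.103°.
cos H₀ = −tan φ · tan δ = −tan(+19.4°) × tan(-7.103°) = 0.0439, so H₀ = 1.5269 rad = 87.48°.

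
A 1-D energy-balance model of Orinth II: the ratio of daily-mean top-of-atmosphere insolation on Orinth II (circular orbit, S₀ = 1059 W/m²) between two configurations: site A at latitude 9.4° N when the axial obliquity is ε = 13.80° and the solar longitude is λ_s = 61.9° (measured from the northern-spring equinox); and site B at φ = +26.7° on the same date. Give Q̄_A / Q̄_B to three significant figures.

— Configuration A (φ=+9.4°):
Solar declination: sin δ = sin ε · sin λ_s = sin 13.80° × sin 61.9° = 0.21042, so δ = +12.147°.
cos H₀ = −tan(+9.4°) tan(+12.147°) = -0.0356, H₀ = 1.6064 rad.
Bracket: H₀ sin φ sin δ + cos φ cos δ sin H₀ = 1.6064×0.16333×0.21042 + 0.98657×0.97761×0.99936 = 0.055209 + 0.963863 = 1.019072.
Q̄ = (S₀/π) × [bracket] = (1059/π) × 1.019072 = 343.52 W/m².
— Configuration B (φ=+26.7°):
cos H₀ = −tan(+26.7°) tan(+12.147°) = -0.1083, H₀ = 1.6793 rad.
Bracket: H₀ sin φ sin δ + cos φ cos δ sin H₀ = 1.6793×0.44932×0.21042 + 0.89337×0.97761×0.99412 = 0.158771 + 0.868232 = 1.027003.
Q̄ = (S₀/π) × [bracket] = (1059/π) × 1.027003 = 346.19 W/m².
Ratio Q̄_A / Q̄_B = 343.52 / 346.19 = 0.9923.

Q̄_A / Q̄_B ≈ 0.992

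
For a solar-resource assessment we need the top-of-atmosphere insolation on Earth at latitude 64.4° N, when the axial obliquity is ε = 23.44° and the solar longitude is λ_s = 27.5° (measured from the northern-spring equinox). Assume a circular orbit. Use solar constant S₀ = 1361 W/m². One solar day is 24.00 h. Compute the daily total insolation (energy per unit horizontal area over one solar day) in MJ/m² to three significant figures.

Solar declination: sin δ = sin ε · sin λ_s = sin 23.44° × sin 27.5° = 0.18368, so δ = +10.584°.
cos H₀ = −tan(+64.4°) tan(+10.584°) = -0.3900, H₀ = 1.9714 rad.
Bracket: H₀ sin φ sin δ + cos φ cos δ sin H₀ = 1.9714×0.90183×0.18368 + 0.43209×0.98299×0.92081 = 0.326559 + 0.391105 = 0.717664.
Q̄ = (S₀/π) × [bracket] = (1361/π) × 0.717664 = 310.91 W/m².
Daily total = Q̄ × 24.00 h × 3600 s/h = 310.91 × 24.00 × 3600 / 10⁶ = 26.86 MJ/m².

26.9 MJ/m²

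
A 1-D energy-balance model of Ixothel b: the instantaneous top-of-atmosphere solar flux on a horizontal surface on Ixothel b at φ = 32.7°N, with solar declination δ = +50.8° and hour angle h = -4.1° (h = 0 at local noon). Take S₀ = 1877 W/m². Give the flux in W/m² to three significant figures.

1.78e+03 W/m²

cos θ_z = sin φ sin δ + cos φ cos δ cos h = 0.418656 + 0.530498 = 0.949154.
Flux = S₀ · cos θ_z = 1877 × 0.949154 = 1782 W/m².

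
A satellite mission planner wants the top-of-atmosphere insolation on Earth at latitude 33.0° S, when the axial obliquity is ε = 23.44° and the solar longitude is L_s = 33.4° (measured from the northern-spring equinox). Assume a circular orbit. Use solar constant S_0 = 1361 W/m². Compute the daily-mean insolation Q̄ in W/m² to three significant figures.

Solar declination: sin δ = sin ε · sin L_s = sin 23.44° × sin 33.4° = 0.21897, so δ = +12.649°.
cos h₀ = −tan(-33.0°) tan(+12.649°) = 0.1457, h₀ = 1.4245 rad.
Bracket: h₀ sin ϕ sin δ + cos ϕ cos δ sin h₀ = 1.4245×-0.54464×0.21897 + 0.83867×0.97573×0.98932 = -0.169886 + 0.809576 = 0.639690.
Q̄ = (S_0/π) × [bracket] = (1361/π) × 0.639690 = 277.1 W/m².

Q̄ ≈ 277 W/m²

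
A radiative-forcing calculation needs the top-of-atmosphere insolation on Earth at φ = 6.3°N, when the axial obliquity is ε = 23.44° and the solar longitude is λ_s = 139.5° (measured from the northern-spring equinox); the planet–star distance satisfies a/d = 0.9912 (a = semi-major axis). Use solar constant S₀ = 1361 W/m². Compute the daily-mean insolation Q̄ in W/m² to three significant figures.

Solar declination: sin δ = sin ε · sin λ_s = sin 23.44° × sin 139.5° = 0.25834, so δ = +14.972°.
cos H₀ = −tan(+6.3°) tan(+14.972°) = -0.0295, H₀ = 1.6003 rad.
Bracket: H₀ sin φ sin δ + cos φ cos δ sin H₀ = 1.6003×0.10973×0.25834 + 0.99396×0.96605×0.99956 = 0.045365 + 0.959793 = 1.005158.
Inverse-square distance factor (a/d)² = 0.9912² = 0.982477.
Q̄ = (S₀/π) × 0.982477 × [bracket] = (1361/π) × 0.982477 × 1.005158 = 427.8 W/m².

Q̄ ≈ 428 W/m²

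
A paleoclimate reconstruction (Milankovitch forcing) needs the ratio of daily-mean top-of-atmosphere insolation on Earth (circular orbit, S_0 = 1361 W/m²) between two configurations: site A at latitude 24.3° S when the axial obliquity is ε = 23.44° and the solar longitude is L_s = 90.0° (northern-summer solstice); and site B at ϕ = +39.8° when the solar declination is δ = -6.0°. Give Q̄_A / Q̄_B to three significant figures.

Q̄_A / Q̄_B ≈ 0.899

— Configuration A (ϕ=-24.3°):
Solar declination: sin δ = sin ε · sin L_s = sin 23.44° × sin 90.0° = 0.39779, so δ = +23.440°.
cos h₀ = −tan(-24.3°) tan(+23.440°) = 0.1958, h₀ = 1.3738 rad.
Bracket: h₀ sin ϕ sin δ + cos ϕ cos δ sin h₀ = 1.3738×-0.41151×0.39779 + 0.91140×0.91748×0.98065 = -0.224884 + 0.820011 = 0.595127.
Q̄ = (S_0/π) × [bracket] = (1361/π) × 0.595127 = 257.82 W/m².
— Configuration B (ϕ=+39.8°):
cos h₀ = −tan(+39.8°) tan(-6.000°) = 0.0876, h₀ = 1.4831 rad.
Bracket: h₀ sin ϕ sin δ + cos ϕ cos δ sin h₀ = 1.4831×0.64011×-0.10453 + 0.76828×0.99452×0.99616 = -0.099235 + 0.761136 = 0.661901.
Q̄ = (S_0/π) × [bracket] = (1361/π) × 0.661901 = 286.75 W/m².
Ratio Q̄_A / Q̄_B = 257.82 / 286.75 = 0.8991.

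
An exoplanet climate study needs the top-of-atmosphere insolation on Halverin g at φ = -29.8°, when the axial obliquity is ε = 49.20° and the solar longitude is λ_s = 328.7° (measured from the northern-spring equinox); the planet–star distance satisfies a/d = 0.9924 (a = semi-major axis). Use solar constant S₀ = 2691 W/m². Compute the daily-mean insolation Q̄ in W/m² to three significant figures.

Solar declination: sin δ = sin ε · sin λ_s = sin 49.20° × sin 328.7° = -0.39327, so δ = -23.158°.
cos H₀ = −tan(-29.8°) tan(-23.158°) = -0.2450, H₀ = 1.8183 rad.
Bracket: H₀ sin φ sin δ + cos φ cos δ sin H₀ = 1.8183×-0.49697×-0.39327 + 0.86777×0.91942×0.96953 = 0.355375 + 0.773535 = 1.128910.
Inverse-square distance factor (a/d)² = 0.9924² = 0.984858.
Q̄ = (S₀/π) × 0.984858 × [bracket] = (2691/π) × 0.984858 × 1.128910 = 952.4 W/m².

Q̄ ≈ 952 W/m²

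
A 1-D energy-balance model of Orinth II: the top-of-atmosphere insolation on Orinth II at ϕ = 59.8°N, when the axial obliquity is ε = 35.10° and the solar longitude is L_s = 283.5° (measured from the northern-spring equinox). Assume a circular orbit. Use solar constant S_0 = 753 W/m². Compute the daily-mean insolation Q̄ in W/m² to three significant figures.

Q̄ ≈ 0.00 W/m²

Solar declination: sin δ = sin ε · sin L_s = sin 35.10° × sin 283.5° = -0.55912, so δ = -33.995°.
cos h₀ = −tan(+59.8°) tan(-33.995°) = 1.1587 ≥ 1 ⇒ polar night, h₀ = 0 and Q̄ = 0.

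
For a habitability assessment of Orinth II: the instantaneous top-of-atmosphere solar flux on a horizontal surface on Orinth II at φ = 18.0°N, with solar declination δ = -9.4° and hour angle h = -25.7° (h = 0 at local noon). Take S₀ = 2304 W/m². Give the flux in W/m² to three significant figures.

cos θ_z = sin φ sin δ + cos φ cos δ cos h = -0.050470 + 0.845468 = 0.794998.
Flux = S₀ · cos θ_z = 2304 × 0.794998 = 1832 W/m².

1.83e+03 W/m²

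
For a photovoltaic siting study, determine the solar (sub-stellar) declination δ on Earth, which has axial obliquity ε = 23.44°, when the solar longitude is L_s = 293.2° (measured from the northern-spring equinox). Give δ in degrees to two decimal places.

sin δ = sin ε · sin L_s = sin 23.44° × sin 293.2° = -0.365621.
δ = arcsin(-0.365621) = -21.45°.

δ = -21.45°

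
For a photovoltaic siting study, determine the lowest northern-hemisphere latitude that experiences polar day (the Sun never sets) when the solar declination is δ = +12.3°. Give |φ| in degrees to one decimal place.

Polar day requires cos H₀ = −tan φ tan δ ≤ −1, i.e. tan φ tan δ ≥ 1.
The boundary is |tan φ| · |tan δ| = 1, so |φ| = 90° − |δ| = 90° − 12.3° = 77.7° in the northern hemisphere.

|φ| = 77.7°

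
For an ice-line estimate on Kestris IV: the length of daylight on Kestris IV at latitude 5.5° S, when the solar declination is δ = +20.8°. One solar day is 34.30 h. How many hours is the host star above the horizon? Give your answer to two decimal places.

cos H₀ = −tan φ · tan δ = −tan(-5.5°) × tan(+20.800°) = 0.0366, so H₀ = 1.5342 rad = 87.90°.
Daylight = 2H₀/(2π) × 34.30 h = (1.5342/π) × 34.30 = 16.75 h.

16.75 h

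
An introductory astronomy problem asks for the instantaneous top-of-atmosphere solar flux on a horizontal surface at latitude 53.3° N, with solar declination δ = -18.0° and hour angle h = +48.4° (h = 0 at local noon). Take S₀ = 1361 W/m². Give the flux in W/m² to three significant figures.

cos θ_z = sin φ sin δ + cos φ cos δ cos h = -0.247762 + 0.377359 = 0.129597.
Flux = S₀ · cos θ_z = 1361 × 0.129597 = 176.4 W/m².

176 W/m²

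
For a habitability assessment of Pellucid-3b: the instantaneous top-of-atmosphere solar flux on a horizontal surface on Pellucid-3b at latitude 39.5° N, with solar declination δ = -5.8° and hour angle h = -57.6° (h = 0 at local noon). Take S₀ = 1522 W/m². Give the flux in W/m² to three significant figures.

528 W/m²

cos θ_z = sin φ sin δ + cos φ cos δ cos h = -0.064280 + 0.411341 = 0.347061.
Flux = S₀ · cos θ_z = 1522 × 0.347061 = 528.2 W/m².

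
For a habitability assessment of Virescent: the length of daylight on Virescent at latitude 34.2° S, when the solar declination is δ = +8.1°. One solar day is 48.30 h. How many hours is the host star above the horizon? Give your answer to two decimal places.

cos H₀ = −tan φ · tan δ = −tan(-34.2°) × tan(+8.100°) = 0.0967, so H₀ = 1.4739 rad = 84.45°.
Daylight = 2H₀/(2π) × 48.30 h = (1.4739/π) × 48.30 = 22.66 h.

22.66 h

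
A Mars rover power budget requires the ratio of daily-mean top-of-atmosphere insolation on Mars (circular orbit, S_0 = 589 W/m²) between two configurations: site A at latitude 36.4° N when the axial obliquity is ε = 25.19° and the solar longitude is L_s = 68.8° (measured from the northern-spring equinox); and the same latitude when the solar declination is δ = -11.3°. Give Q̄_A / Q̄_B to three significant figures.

Q̄_A / Q̄_B ≈ 1.86

— Configuration A (ϕ=+36.4°):
Solar declination: sin δ = sin ε · sin L_s = sin 25.19° × sin 68.8° = 0.39682, so δ = +23.379°.
cos h₀ = −tan(+36.4°) tan(+23.379°) = -0.3187, h₀ = 1.8952 rad.
Bracket: h₀ sin ϕ sin δ + cos ϕ cos δ sin h₀ = 1.8952×0.59342×0.39682 + 0.80489×0.91790×0.94785 = 0.446283 + 0.700280 = 1.146563.
Q̄ = (S_0/π) × [bracket] = (589/π) × 1.146563 = 214.96 W/m².
— Configuration B (ϕ=+36.4°):
cos h₀ = −tan(+36.4°) tan(-11.300°) = 0.1473, h₀ = 1.4229 rad.
Bracket: h₀ sin ϕ sin δ + cos ϕ cos δ sin h₀ = 1.4229×0.59342×-0.19595 + 0.80489×0.98061×0.98909 = -0.165456 + 0.780672 = 0.615216.
Q̄ = (S_0/π) × [bracket] = (589/π) × 0.615216 = 115.34 W/m².
Ratio Q̄_A / Q̄_B = 214.96 / 115.34 = 1.864.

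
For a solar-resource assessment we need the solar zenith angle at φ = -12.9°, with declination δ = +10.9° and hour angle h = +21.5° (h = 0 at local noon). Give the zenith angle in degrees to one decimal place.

cos θ_z = sin φ sin δ + cos φ cos δ cos h = -0.042216 + 0.890573 = 0.848357.
θ_z = arccos(0.848357) = 32.0°.

θ_z = 32.0°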